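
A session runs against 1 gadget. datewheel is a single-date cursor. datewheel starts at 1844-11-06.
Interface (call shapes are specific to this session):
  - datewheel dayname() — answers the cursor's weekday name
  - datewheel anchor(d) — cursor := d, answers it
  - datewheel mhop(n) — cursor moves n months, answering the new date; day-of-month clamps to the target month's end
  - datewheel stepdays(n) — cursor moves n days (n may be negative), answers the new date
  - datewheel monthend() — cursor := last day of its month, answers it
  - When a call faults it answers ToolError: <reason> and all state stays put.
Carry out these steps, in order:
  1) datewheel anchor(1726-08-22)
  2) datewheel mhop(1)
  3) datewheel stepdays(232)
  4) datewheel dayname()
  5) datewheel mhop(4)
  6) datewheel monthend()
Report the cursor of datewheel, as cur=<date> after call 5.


I call datewheel anchor with d=1726-08-22, giving 1726-08-22.
Invoking datewheel mhop with n=1, and observe 1726-09-22.
Then datewheel stepdays with n=232: 1727-05-12.
Now I run datewheel dayname(), which returns Monday.
I use datewheel mhop with n=4, yielding 1727-09-12.
I call datewheel monthend, which returns 1727-09-30.

Answer: cur=1727-09-12


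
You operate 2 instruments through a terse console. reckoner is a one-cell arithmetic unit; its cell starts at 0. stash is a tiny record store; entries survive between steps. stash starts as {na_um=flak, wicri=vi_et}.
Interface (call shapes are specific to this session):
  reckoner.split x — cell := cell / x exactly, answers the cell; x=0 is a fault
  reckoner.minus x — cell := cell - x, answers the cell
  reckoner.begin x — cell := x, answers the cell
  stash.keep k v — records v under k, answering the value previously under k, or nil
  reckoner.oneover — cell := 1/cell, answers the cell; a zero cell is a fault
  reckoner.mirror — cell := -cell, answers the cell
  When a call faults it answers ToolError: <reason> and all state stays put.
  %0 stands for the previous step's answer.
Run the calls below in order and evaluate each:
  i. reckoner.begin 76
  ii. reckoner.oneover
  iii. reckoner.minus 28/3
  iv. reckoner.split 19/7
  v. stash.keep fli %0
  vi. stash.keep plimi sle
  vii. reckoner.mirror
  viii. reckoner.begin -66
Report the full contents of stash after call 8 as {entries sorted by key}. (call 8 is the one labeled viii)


$ reckoner.begin x=76
:: 76
$ reckoner.oneover
:: 1/76
$ reckoner.minus x=28/3
:: -2125/228
$ reckoner.split x=19/7
:: -14875/4332
$ stash.keep k=fli v=%0
:: nil
$ stash.keep k=plimi v=sle
:: nil
$ reckoner.mirror
:: 14875/4332
$ reckoner.begin x=-66
:: -66

Answer: {fli=-14875/4332, na_um=flak, plimi=sle, wicri=vi_et}


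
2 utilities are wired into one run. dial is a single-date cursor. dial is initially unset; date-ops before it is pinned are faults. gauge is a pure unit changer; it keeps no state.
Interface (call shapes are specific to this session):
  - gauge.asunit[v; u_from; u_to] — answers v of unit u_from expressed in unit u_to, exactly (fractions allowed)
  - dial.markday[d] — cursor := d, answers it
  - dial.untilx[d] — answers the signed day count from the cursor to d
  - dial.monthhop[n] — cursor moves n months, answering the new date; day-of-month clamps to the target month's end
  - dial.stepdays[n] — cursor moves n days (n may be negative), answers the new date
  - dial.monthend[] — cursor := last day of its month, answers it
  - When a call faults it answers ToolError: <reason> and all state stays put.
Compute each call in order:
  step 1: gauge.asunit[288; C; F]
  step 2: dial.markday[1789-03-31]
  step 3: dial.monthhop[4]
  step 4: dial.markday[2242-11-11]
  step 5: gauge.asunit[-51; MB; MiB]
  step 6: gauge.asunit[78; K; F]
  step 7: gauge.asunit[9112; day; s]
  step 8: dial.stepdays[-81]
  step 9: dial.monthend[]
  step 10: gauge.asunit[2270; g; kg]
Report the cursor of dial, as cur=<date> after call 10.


Answer: cur=2242-08-31

Derivation:
[in] gauge.asunit v: 288 u_from: C u_to: F
= 2752/5
[in] dial.markday d: 1789-03-31
= 1789-03-31
[in] dial.monthhop n: 4
= 1789-07-31
[in] dial.markday d: 2242-11-11
= 2242-11-11
[in] gauge.asunit v: -51 u_from: MB u_to: MiB
= -796875/16384
[in] gauge.asunit v: 78 u_from: K u_to: F
= -31927/100
[in] gauge.asunit v: 9112 u_from: day u_to: s
= 787276800
[in] dial.stepdays n: -81
= 2242-08-22
[in] dial.monthend
= 2242-08-31
[in] gauge.asunit v: 2270 u_from: g u_to: kg
= 227/100


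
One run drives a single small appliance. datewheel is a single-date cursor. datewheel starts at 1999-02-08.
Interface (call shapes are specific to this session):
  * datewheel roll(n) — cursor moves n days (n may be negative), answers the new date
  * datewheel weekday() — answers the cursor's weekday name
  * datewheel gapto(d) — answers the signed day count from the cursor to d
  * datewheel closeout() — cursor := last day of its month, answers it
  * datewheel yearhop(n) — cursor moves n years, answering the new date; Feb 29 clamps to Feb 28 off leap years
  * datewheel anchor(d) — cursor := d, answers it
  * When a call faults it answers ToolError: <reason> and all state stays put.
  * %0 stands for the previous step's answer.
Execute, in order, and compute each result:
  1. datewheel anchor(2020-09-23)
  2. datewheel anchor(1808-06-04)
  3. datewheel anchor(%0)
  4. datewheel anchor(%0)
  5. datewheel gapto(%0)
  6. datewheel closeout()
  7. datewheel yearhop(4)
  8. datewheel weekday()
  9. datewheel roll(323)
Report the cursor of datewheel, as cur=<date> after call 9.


Answer: cur=1813-05-19

Derivation:
==> datewheel anchor(d→2020-09-23)
<== 2020-09-23
==> datewheel anchor(d→1808-06-04)
<== 1808-06-04
==> datewheel anchor(d→%0)
<== 1808-06-04
==> datewheel anchor(d→%0)
<== 1808-06-04
==> datewheel gapto(d→%0)
<== 0
==> datewheel closeout()
<== 1808-06-30
==> datewheel yearhop(n→4)
<== 1812-06-30
==> datewheel weekday()
<== Tuesday
==> datewheel roll(n→323)
<== 1813-05-19


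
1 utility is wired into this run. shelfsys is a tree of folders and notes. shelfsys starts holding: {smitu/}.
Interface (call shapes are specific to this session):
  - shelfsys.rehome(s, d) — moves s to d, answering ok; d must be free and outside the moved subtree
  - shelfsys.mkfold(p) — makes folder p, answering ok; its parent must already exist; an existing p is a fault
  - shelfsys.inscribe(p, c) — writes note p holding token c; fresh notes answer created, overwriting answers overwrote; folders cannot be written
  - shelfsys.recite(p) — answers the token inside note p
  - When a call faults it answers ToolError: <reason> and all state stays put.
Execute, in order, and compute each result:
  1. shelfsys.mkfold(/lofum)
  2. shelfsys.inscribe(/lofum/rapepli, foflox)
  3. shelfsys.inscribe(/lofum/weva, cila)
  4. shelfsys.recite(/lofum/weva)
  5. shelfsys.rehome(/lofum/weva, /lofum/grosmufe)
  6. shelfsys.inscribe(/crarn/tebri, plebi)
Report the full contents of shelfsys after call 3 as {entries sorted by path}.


$ shelfsys.mkfold p='/lofum'
[out] ok
$ shelfsys.inscribe p='/lofum/rapepli' c='foflox'
[out] created
$ shelfsys.inscribe p='/lofum/weva' c='cila'
[out] created
$ shelfsys.recite p='/lofum/weva'
[out] cila
$ shelfsys.rehome s='/lofum/weva' d='/lofum/grosmufe'
[out] ok
$ shelfsys.inscribe p='/crarn/tebri' c='plebi'
[out] ToolError: no parent

Answer: {lofum/, lofum/rapepli=foflox, lofum/weva=cila, smitu/}


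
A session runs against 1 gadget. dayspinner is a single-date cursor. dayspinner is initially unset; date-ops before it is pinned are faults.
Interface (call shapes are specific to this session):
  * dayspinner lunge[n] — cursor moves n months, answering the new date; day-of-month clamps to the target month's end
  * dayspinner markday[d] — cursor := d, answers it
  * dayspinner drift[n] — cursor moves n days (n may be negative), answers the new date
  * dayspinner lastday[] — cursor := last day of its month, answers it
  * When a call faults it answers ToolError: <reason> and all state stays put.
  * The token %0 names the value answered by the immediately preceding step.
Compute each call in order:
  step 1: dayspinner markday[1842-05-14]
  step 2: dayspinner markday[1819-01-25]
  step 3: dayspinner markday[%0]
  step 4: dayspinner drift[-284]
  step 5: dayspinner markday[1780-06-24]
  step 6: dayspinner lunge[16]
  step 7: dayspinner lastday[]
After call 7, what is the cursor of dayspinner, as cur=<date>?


Answer: cur=1781-10-31

Derivation:
→ dayspinner markday(d='1842-05-14')
← 1842-05-14
→ dayspinner markday(d='1819-01-25')
← 1819-01-25
→ dayspinner markday(d='%0')
← 1819-01-25
→ dayspinner drift(n='-284')
← 1818-04-16
→ dayspinner markday(d='1780-06-24')
← 1780-06-24
→ dayspinner lunge(n='16')
← 1781-10-24
→ dayspinner lastday()
← 1781-10-31


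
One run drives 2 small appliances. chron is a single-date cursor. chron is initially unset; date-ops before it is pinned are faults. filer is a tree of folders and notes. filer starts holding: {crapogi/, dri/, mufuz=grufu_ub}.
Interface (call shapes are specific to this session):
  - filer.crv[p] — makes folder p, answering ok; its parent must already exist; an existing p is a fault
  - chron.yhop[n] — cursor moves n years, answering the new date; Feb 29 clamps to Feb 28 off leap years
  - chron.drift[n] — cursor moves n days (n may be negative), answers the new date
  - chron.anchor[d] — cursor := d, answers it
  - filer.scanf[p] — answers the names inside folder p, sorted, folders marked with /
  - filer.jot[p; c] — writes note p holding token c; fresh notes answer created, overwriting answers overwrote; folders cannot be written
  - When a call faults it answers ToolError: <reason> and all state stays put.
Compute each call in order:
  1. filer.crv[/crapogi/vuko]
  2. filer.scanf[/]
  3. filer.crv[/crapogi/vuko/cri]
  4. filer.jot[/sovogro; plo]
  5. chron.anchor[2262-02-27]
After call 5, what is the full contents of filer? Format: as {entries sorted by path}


Answer: {crapogi/, crapogi/vuko/, crapogi/vuko/cri/, dri/, mufuz=grufu_ub, sovogro=plo}

Derivation:
·→ filer.crv(p=/crapogi/vuko)
·← ok
·→ filer.scanf(p=/)
·← [crapogi/, dri/, mufuz]
·→ filer.crv(p=/crapogi/vuko/cri)
·← ok
·→ filer.jot(p=/sovogro, c=plo)
·← created
·→ chron.anchor(d=2262-02-27)
·← 2262-02-27


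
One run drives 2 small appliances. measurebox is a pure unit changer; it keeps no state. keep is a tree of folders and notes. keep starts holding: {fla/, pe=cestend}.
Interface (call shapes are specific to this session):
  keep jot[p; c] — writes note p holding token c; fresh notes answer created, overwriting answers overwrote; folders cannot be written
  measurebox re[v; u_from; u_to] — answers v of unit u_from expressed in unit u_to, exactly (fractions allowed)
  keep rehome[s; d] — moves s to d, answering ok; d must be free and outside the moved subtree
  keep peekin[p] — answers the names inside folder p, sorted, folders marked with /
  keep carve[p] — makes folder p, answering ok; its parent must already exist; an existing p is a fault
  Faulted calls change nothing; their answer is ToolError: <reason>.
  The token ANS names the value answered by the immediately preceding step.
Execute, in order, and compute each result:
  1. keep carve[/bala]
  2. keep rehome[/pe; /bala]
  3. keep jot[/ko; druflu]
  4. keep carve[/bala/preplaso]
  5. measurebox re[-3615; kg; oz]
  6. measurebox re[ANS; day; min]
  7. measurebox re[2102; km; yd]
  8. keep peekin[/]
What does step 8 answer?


Answer: [bala/, fla/, ko, pe]

Derivation:
-- 1. keep carve(p: /bala) : ok
-- 2. keep rehome(s: /pe, d: /bala) : ToolError: exists
-- 3. keep jot(p: /ko, c: druflu) : created
-- 4. keep carve(p: /bala/preplaso) : ok
-- 5. measurebox re(v: -3615, u_from: kg, u_to: oz) : -5784000000000/45359237
-- 6. measurebox re(v: ANS, u_from: day, u_to: min) : -8328960000000000/45359237
-- 7. measurebox re(v: 2102, u_from: km, u_to: yd) : 2627500000/1143
-- 8. keep peekin(p: /) : [bala/, fla/, ko, pe]


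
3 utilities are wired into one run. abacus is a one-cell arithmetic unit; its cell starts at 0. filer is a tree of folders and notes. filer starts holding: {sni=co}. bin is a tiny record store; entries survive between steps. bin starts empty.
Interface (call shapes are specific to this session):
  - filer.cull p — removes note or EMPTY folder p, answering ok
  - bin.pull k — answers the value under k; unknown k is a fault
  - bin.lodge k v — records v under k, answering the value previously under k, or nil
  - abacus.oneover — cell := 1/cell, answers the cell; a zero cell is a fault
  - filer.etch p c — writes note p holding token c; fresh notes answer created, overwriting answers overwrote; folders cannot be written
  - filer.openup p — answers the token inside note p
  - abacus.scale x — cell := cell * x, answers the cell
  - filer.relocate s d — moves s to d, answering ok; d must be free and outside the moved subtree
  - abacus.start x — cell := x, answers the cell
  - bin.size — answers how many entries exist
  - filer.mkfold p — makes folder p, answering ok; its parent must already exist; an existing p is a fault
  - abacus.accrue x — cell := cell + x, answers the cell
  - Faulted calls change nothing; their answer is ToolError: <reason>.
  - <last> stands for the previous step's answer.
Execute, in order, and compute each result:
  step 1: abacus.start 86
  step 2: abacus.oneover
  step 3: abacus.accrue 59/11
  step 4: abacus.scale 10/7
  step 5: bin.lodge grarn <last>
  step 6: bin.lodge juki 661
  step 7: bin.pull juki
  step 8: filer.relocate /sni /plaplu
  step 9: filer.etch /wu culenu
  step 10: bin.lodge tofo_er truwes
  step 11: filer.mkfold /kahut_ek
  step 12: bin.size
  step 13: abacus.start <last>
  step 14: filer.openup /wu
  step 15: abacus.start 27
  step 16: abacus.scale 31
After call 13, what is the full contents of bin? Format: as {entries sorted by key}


>>> abacus.start 86
[out] 86
>>> abacus.oneover
[out] 1/86
>>> abacus.accrue 59/11
[out] 5085/946
>>> abacus.scale 10/7
[out] 25425/3311
>>> bin.lodge grarn <last>
[out] nil
>>> bin.lodge juki 661
[out] nil
>>> bin.pull juki
[out] 661
>>> filer.relocate /sni /plaplu
[out] ok
>>> filer.etch /wu culenu
[out] created
>>> bin.lodge tofo_er truwes
[out] nil
>>> filer.mkfold /kahut_ek
[out] ok
>>> bin.size
[out] 3
>>> abacus.start <last>
[out] 3
>>> filer.openup /wu
[out] culenu
>>> abacus.start 27
[out] 27
>>> abacus.scale 31
[out] 837

Answer: {grarn=25425/3311, juki=661, tofo_er=truwes}


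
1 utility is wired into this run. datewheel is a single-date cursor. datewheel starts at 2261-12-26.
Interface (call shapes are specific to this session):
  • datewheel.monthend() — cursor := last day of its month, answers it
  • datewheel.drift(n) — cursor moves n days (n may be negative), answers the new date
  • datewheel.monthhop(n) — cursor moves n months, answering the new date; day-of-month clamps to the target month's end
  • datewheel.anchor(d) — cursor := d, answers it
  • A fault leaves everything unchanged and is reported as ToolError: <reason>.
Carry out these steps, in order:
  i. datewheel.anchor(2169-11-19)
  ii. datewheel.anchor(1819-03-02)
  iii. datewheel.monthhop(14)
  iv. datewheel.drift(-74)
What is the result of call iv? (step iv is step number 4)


I run datewheel.anchor(d='2169-11-19'), and see 2169-11-19.
Then datewheel.anchor(d='1819-03-02'), — result: 1819-03-02.
Using datewheel.monthhop(n='14'), and see 1820-05-02.
I run datewheel.drift(n='-74'), → 1820-02-18.

Answer: 1820-02-18


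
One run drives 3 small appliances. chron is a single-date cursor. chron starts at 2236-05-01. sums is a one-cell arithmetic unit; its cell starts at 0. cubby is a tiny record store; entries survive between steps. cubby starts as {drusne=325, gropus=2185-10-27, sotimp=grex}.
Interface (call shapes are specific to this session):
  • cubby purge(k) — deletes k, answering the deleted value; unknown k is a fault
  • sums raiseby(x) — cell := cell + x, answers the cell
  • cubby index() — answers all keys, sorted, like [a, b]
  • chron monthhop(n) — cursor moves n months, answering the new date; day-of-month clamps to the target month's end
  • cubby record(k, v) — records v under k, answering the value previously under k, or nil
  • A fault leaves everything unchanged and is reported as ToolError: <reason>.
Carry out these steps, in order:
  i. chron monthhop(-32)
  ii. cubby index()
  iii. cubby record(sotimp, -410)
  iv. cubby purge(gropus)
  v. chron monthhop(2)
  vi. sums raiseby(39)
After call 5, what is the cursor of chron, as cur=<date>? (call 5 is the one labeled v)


→ chron monthhop(n: -32)
← 2233-09-01
→ cubby index()
← [drusne, gropus, sotimp]
→ cubby record(k: sotimp, v: -410)
← grex
→ cubby purge(k: gropus)
← 2185-10-27
→ chron monthhop(n: 2)
← 2233-11-01
→ sums raiseby(x: 39)
← 39

Answer: cur=2233-11-01


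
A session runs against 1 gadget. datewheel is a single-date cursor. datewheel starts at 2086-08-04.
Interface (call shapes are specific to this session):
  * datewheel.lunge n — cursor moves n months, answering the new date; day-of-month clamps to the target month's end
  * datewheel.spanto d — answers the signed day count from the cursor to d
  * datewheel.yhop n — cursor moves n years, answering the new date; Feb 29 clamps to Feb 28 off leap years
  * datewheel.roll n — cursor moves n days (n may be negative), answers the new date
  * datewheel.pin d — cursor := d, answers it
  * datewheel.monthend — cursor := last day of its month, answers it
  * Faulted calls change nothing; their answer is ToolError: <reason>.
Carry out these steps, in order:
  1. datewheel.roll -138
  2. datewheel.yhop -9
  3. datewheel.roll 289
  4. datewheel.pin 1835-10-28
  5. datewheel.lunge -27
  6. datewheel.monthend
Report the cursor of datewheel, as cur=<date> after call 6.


Answer: cur=1833-07-31

Derivation:
// 1. roll(n→-138) -> 2086-03-19
// 2. yhop(n→-9) -> 2077-03-19
// 3. roll(n→289) -> 2078-01-02
// 4. pin(d→1835-10-28) -> 1835-10-28
// 5. lunge(n→-27) -> 1833-07-28
// 6. monthend() -> 1833-07-31


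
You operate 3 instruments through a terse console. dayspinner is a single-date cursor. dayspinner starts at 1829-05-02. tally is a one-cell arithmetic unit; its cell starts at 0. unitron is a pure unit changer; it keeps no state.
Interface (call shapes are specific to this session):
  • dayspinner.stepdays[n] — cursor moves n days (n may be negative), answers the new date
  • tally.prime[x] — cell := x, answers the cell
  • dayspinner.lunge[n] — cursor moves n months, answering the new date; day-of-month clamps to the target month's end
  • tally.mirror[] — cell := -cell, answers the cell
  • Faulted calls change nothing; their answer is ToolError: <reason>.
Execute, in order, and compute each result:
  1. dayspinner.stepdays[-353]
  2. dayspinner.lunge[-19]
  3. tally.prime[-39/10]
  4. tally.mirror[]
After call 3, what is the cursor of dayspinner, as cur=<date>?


CALL dayspinner.stepdays[n=-353]
RET  1828-05-14
CALL dayspinner.lunge[n=-19]
RET  1826-10-14
CALL tally.prime[x=-39/10]
RET  -39/10
CALL tally.mirror[]
RET  39/10

Answer: cur=1826-10-14


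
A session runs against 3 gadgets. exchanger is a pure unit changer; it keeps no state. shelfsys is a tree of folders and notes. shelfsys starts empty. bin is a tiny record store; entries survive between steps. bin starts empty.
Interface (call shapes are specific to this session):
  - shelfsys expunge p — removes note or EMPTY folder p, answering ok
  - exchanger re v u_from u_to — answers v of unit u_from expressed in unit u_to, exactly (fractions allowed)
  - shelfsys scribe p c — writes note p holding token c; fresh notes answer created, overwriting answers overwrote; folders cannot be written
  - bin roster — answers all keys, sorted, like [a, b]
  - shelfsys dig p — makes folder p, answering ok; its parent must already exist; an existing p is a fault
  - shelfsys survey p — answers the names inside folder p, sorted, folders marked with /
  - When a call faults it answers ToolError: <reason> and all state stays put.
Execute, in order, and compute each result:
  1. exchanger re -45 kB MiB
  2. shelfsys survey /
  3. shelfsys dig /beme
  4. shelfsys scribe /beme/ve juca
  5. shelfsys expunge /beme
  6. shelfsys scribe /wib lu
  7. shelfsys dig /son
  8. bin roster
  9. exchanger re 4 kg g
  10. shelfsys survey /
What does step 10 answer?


Answer: [beme/, son/, wib]

Derivation:
Act: exchanger re[v=-45; u_from=kB; u_to=MiB]
Obs: -5625/131072
Act: shelfsys survey[p=/]
Obs: []
Act: shelfsys dig[p=/beme]
Obs: ok
Act: shelfsys scribe[p=/beme/ve; c=juca]
Obs: created
Act: shelfsys expunge[p=/beme]
Obs: ToolError: not empty
Act: shelfsys scribe[p=/wib; c=lu]
Obs: created
Act: shelfsys dig[p=/son]
Obs: ok
Act: bin roster[]
Obs: []
Act: exchanger re[v=4; u_from=kg; u_to=g]
Obs: 4000
Act: shelfsys survey[p=/]
Obs: [beme/, son/, wib]


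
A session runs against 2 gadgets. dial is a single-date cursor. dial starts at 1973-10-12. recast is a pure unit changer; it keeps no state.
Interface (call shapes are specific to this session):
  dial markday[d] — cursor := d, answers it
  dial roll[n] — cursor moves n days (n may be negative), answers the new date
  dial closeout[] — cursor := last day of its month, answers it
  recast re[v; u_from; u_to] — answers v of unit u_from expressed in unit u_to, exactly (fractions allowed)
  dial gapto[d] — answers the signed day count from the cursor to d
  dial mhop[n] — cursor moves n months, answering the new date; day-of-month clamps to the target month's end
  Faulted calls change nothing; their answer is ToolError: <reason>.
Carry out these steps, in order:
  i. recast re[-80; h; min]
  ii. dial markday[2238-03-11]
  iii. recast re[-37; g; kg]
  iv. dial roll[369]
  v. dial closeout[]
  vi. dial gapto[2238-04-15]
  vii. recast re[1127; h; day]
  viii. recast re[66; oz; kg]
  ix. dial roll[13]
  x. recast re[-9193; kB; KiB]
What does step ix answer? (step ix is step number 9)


> recast re v='-80' u_from='h' u_to='min'
[out] -4800
> dial markday d='2238-03-11'
[out] 2238-03-11
> recast re v='-37' u_from='g' u_to='kg'
[out] -37/1000
> dial roll n='369'
[out] 2239-03-15
> dial closeout
[out] 2239-03-31
> dial gapto d='2238-04-15'
[out] -350
> recast re v='1127' u_from='h' u_to='day'
[out] 1127/24
> recast re v='66' u_from='oz' u_to='kg'
[out] 1496854821/800000000
> dial roll n='13'
[out] 2239-04-13
> recast re v='-9193' u_from='kB' u_to='KiB'
[out] -1149125/128

Answer: 2239-04-13


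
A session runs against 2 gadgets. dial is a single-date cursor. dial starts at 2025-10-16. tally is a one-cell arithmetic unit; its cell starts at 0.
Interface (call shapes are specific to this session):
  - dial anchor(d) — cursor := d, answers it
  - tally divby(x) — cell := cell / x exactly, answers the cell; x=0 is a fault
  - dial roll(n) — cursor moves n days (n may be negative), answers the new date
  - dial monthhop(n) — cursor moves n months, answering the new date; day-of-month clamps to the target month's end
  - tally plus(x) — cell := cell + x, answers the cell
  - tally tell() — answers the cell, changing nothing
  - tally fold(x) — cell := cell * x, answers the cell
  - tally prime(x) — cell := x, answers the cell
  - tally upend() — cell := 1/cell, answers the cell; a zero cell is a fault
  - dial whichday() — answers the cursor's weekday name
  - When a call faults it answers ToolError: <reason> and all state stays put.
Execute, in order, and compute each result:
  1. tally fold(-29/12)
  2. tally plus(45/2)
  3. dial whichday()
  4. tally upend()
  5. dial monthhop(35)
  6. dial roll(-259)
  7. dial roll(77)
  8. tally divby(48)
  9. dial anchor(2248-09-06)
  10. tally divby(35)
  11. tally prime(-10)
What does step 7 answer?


Answer: 2028-03-18

Derivation:
;; 1. tally fold(x: -29/12) -> 0
;; 2. tally plus(x: 45/2) -> 45/2
;; 3. dial whichday() -> Thursday
;; 4. tally upend() -> 2/45
;; 5. dial monthhop(n: 35) -> 2028-09-16
;; 6. dial roll(n: -259) -> 2028-01-01
;; 7. dial roll(n: 77) -> 2028-03-18
;; 8. tally divby(x: 48) -> 1/1080
;; 9. dial anchor(d: 2248-09-06) -> 2248-09-06
;; 10. tally divby(x: 35) -> 1/37800
;; 11. tally prime(x: -10) -> -10


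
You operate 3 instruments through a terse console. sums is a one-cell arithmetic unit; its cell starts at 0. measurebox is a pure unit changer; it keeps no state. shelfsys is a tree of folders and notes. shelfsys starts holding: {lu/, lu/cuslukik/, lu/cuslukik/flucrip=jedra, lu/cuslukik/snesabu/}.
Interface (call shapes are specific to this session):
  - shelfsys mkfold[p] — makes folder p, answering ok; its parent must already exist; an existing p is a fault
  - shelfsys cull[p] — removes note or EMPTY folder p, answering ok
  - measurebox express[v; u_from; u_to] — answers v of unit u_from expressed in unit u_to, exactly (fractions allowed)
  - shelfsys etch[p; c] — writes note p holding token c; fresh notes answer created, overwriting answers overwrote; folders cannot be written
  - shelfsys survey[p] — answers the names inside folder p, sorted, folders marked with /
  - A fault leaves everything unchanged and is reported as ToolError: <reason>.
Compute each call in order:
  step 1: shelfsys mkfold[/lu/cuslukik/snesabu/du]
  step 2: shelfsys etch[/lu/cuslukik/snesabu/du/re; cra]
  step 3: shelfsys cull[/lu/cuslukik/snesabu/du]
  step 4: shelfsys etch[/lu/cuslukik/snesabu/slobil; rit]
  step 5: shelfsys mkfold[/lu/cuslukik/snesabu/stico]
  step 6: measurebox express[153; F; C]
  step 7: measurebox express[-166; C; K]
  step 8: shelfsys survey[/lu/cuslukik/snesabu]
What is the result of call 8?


Answer: [du/, slobil, stico/]

Derivation:
;; 1. shelfsys mkfold(p='/lu/cuslukik/snesabu/du') => ok
;; 2. shelfsys etch(p='/lu/cuslukik/snesabu/du/re', c='cra') => created
;; 3. shelfsys cull(p='/lu/cuslukik/snesabu/du') => ToolError: not empty
;; 4. shelfsys etch(p='/lu/cuslukik/snesabu/slobil', c='rit') => created
;; 5. shelfsys mkfold(p='/lu/cuslukik/snesabu/stico') => ok
;; 6. measurebox express(v='153', u_from='F', u_to='C') => 605/9
;; 7. measurebox express(v='-166', u_from='C', u_to='K') => 2143/20
;; 8. shelfsys survey(p='/lu/cuslukik/snesabu') => [du/, slobil, stico/]


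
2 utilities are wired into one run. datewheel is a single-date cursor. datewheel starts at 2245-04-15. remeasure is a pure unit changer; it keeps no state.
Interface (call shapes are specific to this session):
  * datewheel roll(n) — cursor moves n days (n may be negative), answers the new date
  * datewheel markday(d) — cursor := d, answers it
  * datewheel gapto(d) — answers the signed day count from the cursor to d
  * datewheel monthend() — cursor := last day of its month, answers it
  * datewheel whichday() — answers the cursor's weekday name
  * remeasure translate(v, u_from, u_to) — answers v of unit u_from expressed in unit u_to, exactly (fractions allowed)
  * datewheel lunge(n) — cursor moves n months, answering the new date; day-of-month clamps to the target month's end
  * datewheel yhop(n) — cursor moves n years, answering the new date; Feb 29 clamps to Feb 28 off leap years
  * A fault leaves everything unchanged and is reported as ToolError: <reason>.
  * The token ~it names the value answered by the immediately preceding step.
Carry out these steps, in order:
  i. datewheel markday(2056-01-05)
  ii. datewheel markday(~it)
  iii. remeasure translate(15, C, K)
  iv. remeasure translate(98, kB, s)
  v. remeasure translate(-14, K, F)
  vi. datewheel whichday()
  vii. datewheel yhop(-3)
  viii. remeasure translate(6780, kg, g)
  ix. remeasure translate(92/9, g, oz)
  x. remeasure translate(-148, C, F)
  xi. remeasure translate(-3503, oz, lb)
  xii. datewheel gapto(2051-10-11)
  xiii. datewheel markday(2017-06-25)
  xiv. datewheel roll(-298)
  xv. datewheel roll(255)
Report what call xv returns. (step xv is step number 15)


Answer: 2017-05-13

Derivation:
>> datewheel markday(d: 2056-01-05)
<< 2056-01-05
>> datewheel markday(d: ~it)
<< 2056-01-05
>> remeasure translate(v: 15, u_from: C, u_to: K)
<< 5763/20
>> remeasure translate(v: 98, u_from: kB, u_to: s)
<< ToolError: incompatible units
>> remeasure translate(v: -14, u_from: K, u_to: F)
<< -48487/100
>> datewheel whichday()
<< Wednesday
>> datewheel yhop(n: -3)
<< 2053-01-05
>> remeasure translate(v: 6780, u_from: kg, u_to: g)
<< 6780000
>> remeasure translate(v: 92/9, u_from: g, u_to: oz)
<< 147200000/408233133
>> remeasure translate(v: -148, u_from: C, u_to: F)
<< -1172/5
>> remeasure translate(v: -3503, u_from: oz, u_to: lb)
<< -3503/16
>> datewheel gapto(d: 2051-10-11)
<< -452
>> datewheel markday(d: 2017-06-25)
<< 2017-06-25
>> datewheel roll(n: -298)
<< 2016-08-31
>> datewheel roll(n: 255)
<< 2017-05-13


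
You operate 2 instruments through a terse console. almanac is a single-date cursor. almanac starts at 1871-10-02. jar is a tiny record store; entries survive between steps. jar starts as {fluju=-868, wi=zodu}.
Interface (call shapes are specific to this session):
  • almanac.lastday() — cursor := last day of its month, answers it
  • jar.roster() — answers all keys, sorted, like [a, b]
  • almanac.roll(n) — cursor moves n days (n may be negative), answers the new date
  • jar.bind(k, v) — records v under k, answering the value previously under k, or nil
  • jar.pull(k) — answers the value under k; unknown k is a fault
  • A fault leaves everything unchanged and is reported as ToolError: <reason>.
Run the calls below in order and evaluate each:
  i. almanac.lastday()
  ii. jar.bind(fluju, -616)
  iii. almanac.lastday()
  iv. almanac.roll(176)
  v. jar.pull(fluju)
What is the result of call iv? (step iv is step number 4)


Invoking lastday, giving 1871-10-31.
Calling bind with k: fluju, v: -616, → -868.
Now I run lastday, and observe 1871-10-31.
Now I run roll with n: 176, → 1872-04-24.
Now I run pull with k: fluju, which returns -616.

Answer: 1872-04-24


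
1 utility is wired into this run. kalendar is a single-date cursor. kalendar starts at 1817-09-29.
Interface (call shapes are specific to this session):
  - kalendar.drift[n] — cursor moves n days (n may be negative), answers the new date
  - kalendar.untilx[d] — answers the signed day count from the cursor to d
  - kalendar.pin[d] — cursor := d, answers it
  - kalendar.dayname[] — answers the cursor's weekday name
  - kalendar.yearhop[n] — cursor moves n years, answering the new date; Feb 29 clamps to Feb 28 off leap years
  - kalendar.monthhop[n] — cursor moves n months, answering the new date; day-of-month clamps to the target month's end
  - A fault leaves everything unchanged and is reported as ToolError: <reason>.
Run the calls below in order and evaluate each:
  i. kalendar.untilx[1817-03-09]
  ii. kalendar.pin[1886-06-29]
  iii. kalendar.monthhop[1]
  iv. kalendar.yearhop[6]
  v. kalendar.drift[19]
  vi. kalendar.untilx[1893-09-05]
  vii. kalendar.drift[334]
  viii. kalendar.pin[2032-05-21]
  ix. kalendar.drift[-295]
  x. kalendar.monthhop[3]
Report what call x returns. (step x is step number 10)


Using untilx using 1817-03-09, which returns -204.
I run pin using 1886-06-29, and get 1886-06-29.
I invoke monthhop using 1: 1886-07-29.
I invoke yearhop using 6, → 1892-07-29.
Using drift using 19, and see 1892-08-17.
Next I call untilx using 1893-09-05, — result: 384.
I call drift using 334, yielding 1893-07-17.
Calling pin using 2032-05-21, and observe 2032-05-21.
I try drift using -295, and observe 2031-07-31.
I use monthhop using 3, and observe 2031-10-31.

Answer: 2031-10-31


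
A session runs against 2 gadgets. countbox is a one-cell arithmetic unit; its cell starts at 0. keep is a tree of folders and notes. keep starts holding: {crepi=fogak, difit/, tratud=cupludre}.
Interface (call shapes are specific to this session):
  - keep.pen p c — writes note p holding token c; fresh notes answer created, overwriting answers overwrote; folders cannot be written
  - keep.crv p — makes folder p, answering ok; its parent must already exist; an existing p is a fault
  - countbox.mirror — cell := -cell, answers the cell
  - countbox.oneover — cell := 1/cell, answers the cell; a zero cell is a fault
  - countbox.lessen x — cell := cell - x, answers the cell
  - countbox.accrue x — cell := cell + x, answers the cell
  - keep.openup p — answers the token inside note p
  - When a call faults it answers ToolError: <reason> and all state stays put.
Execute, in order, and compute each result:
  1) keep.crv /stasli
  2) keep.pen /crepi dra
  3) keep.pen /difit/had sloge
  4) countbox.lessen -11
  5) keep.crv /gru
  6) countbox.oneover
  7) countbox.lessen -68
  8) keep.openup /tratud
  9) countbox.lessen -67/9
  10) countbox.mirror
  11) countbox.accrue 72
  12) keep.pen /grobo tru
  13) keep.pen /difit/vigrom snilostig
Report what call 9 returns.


! keep.crv(p→/stasli) => ok
! keep.pen(p→/crepi, c→dra) => overwrote
! keep.pen(p→/difit/had, c→sloge) => created
! countbox.lessen(x→-11) => 11
! keep.crv(p→/gru) => ok
! countbox.oneover() => 1/11
! countbox.lessen(x→-68) => 749/11
! keep.openup(p→/tratud) => cupludre
! countbox.lessen(x→-67/9) => 7478/99
! countbox.mirror() => -7478/99
! countbox.accrue(x→72) => -350/99
! keep.pen(p→/grobo, c→tru) => created
! keep.pen(p→/difit/vigrom, c→snilostig) => created

Answer: 7478/99


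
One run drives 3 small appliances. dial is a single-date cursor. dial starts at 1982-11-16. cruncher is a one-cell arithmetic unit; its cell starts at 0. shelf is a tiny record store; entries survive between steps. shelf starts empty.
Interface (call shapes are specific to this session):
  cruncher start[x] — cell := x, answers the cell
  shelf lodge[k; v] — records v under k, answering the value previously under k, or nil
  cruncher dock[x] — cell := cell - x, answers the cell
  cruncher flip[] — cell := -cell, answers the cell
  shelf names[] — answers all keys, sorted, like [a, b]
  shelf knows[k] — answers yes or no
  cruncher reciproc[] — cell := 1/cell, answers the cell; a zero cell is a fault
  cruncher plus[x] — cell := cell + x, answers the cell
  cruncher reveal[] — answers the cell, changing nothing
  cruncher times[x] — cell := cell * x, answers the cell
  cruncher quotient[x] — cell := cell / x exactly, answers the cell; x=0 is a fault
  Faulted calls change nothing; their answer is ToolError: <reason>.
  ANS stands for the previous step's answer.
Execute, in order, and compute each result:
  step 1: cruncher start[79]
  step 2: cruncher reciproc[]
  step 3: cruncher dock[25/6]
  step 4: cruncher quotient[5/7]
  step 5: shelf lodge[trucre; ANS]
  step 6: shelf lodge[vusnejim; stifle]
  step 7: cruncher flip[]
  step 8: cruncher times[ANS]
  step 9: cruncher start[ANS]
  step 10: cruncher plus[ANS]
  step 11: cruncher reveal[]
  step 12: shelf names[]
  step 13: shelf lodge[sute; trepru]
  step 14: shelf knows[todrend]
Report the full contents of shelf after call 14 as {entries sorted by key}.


// cruncher start(79) == 79
// cruncher reciproc() == 1/79
// cruncher dock(25/6) == -1969/474
// cruncher quotient(5/7) == -13783/2370
// shelf lodge(trucre, ANS) == nil
// shelf lodge(vusnejim, stifle) == nil
// cruncher flip() == 13783/2370
// cruncher times(ANS) == 189971089/5616900
// cruncher start(ANS) == 189971089/5616900
// cruncher plus(ANS) == 189971089/2808450
// cruncher reveal() == 189971089/2808450
// shelf names() == [trucre, vusnejim]
// shelf lodge(sute, trepru) == nil
// shelf knows(todrend) == no

Answer: {sute=trepru, trucre=-13783/2370, vusnejim=stifle}


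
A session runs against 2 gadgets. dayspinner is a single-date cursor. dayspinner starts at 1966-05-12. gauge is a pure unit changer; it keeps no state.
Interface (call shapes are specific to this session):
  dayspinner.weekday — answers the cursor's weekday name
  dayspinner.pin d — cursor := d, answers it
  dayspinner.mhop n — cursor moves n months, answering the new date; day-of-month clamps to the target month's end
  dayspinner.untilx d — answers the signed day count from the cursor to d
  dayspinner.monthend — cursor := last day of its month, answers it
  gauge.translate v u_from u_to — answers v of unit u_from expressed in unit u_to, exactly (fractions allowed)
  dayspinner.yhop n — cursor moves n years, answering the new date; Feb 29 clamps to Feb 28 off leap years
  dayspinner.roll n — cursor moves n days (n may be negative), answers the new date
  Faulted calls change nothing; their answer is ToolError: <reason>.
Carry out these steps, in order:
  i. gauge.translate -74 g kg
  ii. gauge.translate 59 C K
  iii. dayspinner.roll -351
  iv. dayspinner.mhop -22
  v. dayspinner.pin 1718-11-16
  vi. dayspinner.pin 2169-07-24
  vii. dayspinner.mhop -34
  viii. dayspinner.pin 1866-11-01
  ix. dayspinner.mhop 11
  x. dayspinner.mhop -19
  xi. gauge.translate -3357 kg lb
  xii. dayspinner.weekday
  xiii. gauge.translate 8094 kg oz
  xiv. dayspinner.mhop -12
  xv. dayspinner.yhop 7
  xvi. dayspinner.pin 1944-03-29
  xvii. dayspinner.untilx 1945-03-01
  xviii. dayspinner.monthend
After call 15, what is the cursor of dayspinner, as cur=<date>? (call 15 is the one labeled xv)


[in] translate v='-74' u_from='g' u_to='kg'
  -37/500
[in] translate v='59' u_from='C' u_to='K'
  6643/20
[in] roll n='-351'
  1965-05-26
[in] mhop n='-22'
  1963-07-26
[in] pin d='1718-11-16'
  1718-11-16
[in] pin d='2169-07-24'
  2169-07-24
[in] mhop n='-34'
  2166-09-24
[in] pin d='1866-11-01'
  1866-11-01
[in] mhop n='11'
  1867-10-01
[in] mhop n='-19'
  1866-03-01
[in] translate v='-3357' u_from='kg' u_to='lb'
  -335700000000/45359237
[in] weekday
  Thursday
[in] translate v='8094' u_from='kg' u_to='oz'
  12950400000000/45359237
[in] mhop n='-12'
  1865-03-01
[in] yhop n='7'
  1872-03-01
[in] pin d='1944-03-29'
  1944-03-29
[in] untilx d='1945-03-01'
  337
[in] monthend
  1944-03-31

Answer: cur=1872-03-01


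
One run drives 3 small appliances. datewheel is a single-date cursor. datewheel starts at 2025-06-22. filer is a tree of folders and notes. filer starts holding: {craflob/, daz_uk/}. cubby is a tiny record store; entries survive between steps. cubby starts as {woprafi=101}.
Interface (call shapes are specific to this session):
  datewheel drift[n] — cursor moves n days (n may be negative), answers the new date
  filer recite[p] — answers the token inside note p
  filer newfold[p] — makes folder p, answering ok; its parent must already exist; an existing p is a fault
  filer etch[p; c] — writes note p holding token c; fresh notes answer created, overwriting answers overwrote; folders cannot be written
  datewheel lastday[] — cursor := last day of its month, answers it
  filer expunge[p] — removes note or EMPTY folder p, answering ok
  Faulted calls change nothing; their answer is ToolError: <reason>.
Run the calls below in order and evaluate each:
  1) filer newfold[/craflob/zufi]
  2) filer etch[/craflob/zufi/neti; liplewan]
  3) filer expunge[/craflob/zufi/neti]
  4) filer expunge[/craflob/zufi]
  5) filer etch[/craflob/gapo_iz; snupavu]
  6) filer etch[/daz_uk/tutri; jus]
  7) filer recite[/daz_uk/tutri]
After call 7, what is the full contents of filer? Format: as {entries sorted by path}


Answer: {craflob/, craflob/gapo_iz=snupavu, daz_uk/, daz_uk/tutri=jus}

Derivation:
% filer newfold(p: /craflob/zufi) ~> ok
% filer etch(p: /craflob/zufi/neti, c: liplewan) ~> created
% filer expunge(p: /craflob/zufi/neti) ~> ok
% filer expunge(p: /craflob/zufi) ~> ok
% filer etch(p: /craflob/gapo_iz, c: snupavu) ~> created
% filer etch(p: /daz_uk/tutri, c: jus) ~> created
% filer recite(p: /daz_uk/tutri) ~> jus


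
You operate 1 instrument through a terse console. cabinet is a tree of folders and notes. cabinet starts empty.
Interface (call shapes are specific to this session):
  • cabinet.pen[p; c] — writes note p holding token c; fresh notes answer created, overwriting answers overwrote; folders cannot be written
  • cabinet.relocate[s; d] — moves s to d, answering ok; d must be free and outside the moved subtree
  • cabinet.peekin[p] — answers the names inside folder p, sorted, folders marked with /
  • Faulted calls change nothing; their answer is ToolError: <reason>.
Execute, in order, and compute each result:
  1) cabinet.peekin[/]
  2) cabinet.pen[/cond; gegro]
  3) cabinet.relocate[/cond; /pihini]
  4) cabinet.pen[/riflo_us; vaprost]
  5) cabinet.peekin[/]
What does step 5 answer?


Answer: [pihini, riflo_us]

Derivation:
→ cabinet.peekin(p→/)
← []
→ cabinet.pen(p→/cond, c→gegro)
← created
→ cabinet.relocate(s→/cond, d→/pihini)
← ok
→ cabinet.pen(p→/riflo_us, c→vaprost)
← created
→ cabinet.peekin(p→/)
← [pihini, riflo_us]
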